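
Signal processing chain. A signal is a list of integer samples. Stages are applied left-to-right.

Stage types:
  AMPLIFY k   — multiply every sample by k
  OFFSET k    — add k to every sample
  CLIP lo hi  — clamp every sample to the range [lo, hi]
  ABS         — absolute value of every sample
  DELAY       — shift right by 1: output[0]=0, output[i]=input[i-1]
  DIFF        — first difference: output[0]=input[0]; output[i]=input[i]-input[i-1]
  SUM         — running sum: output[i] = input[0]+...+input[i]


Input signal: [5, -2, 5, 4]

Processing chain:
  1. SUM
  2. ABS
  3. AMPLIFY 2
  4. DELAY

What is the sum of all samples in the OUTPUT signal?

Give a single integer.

Answer: 32

Derivation:
Input: [5, -2, 5, 4]
Stage 1 (SUM): sum[0..0]=5, sum[0..1]=3, sum[0..2]=8, sum[0..3]=12 -> [5, 3, 8, 12]
Stage 2 (ABS): |5|=5, |3|=3, |8|=8, |12|=12 -> [5, 3, 8, 12]
Stage 3 (AMPLIFY 2): 5*2=10, 3*2=6, 8*2=16, 12*2=24 -> [10, 6, 16, 24]
Stage 4 (DELAY): [0, 10, 6, 16] = [0, 10, 6, 16] -> [0, 10, 6, 16]
Output sum: 32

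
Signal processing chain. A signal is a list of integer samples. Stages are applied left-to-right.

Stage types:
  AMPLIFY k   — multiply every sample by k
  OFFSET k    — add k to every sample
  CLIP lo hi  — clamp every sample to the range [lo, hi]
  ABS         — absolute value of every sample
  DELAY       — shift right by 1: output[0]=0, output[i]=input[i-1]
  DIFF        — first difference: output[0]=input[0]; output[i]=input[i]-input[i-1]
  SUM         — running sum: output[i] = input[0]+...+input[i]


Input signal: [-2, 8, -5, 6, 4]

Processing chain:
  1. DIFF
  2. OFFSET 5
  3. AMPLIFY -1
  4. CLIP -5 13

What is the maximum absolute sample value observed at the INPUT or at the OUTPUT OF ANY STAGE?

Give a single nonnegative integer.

Answer: 16

Derivation:
Input: [-2, 8, -5, 6, 4] (max |s|=8)
Stage 1 (DIFF): s[0]=-2, 8--2=10, -5-8=-13, 6--5=11, 4-6=-2 -> [-2, 10, -13, 11, -2] (max |s|=13)
Stage 2 (OFFSET 5): -2+5=3, 10+5=15, -13+5=-8, 11+5=16, -2+5=3 -> [3, 15, -8, 16, 3] (max |s|=16)
Stage 3 (AMPLIFY -1): 3*-1=-3, 15*-1=-15, -8*-1=8, 16*-1=-16, 3*-1=-3 -> [-3, -15, 8, -16, -3] (max |s|=16)
Stage 4 (CLIP -5 13): clip(-3,-5,13)=-3, clip(-15,-5,13)=-5, clip(8,-5,13)=8, clip(-16,-5,13)=-5, clip(-3,-5,13)=-3 -> [-3, -5, 8, -5, -3] (max |s|=8)
Overall max amplitude: 16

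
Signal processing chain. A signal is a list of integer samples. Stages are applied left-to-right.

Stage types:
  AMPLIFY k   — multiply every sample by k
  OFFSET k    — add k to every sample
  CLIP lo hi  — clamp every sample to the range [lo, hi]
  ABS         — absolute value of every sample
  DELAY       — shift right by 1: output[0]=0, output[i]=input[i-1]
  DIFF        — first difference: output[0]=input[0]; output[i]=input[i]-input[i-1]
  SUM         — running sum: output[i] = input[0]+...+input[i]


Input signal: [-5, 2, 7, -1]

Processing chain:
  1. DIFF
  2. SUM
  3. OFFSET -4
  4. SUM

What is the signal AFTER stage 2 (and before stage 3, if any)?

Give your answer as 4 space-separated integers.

Answer: -5 2 7 -1

Derivation:
Input: [-5, 2, 7, -1]
Stage 1 (DIFF): s[0]=-5, 2--5=7, 7-2=5, -1-7=-8 -> [-5, 7, 5, -8]
Stage 2 (SUM): sum[0..0]=-5, sum[0..1]=2, sum[0..2]=7, sum[0..3]=-1 -> [-5, 2, 7, -1]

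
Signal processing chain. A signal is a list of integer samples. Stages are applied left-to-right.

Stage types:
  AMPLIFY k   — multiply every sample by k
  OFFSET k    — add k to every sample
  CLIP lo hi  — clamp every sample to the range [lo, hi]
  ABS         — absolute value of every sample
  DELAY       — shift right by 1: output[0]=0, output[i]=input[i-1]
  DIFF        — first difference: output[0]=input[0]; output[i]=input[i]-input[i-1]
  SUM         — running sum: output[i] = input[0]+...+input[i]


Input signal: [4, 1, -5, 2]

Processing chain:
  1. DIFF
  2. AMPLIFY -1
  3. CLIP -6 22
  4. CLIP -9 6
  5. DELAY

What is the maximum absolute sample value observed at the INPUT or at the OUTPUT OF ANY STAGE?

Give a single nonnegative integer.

Answer: 7

Derivation:
Input: [4, 1, -5, 2] (max |s|=5)
Stage 1 (DIFF): s[0]=4, 1-4=-3, -5-1=-6, 2--5=7 -> [4, -3, -6, 7] (max |s|=7)
Stage 2 (AMPLIFY -1): 4*-1=-4, -3*-1=3, -6*-1=6, 7*-1=-7 -> [-4, 3, 6, -7] (max |s|=7)
Stage 3 (CLIP -6 22): clip(-4,-6,22)=-4, clip(3,-6,22)=3, clip(6,-6,22)=6, clip(-7,-6,22)=-6 -> [-4, 3, 6, -6] (max |s|=6)
Stage 4 (CLIP -9 6): clip(-4,-9,6)=-4, clip(3,-9,6)=3, clip(6,-9,6)=6, clip(-6,-9,6)=-6 -> [-4, 3, 6, -6] (max |s|=6)
Stage 5 (DELAY): [0, -4, 3, 6] = [0, -4, 3, 6] -> [0, -4, 3, 6] (max |s|=6)
Overall max amplitude: 7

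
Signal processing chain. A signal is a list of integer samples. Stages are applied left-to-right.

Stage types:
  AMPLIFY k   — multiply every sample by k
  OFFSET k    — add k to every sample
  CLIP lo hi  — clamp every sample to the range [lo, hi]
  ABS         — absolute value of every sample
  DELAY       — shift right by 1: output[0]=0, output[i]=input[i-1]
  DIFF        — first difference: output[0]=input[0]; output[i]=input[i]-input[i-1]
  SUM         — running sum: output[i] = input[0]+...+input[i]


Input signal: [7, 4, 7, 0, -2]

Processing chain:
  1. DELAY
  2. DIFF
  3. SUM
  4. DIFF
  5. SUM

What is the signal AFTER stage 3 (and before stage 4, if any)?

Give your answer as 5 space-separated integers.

Input: [7, 4, 7, 0, -2]
Stage 1 (DELAY): [0, 7, 4, 7, 0] = [0, 7, 4, 7, 0] -> [0, 7, 4, 7, 0]
Stage 2 (DIFF): s[0]=0, 7-0=7, 4-7=-3, 7-4=3, 0-7=-7 -> [0, 7, -3, 3, -7]
Stage 3 (SUM): sum[0..0]=0, sum[0..1]=7, sum[0..2]=4, sum[0..3]=7, sum[0..4]=0 -> [0, 7, 4, 7, 0]

Answer: 0 7 4 7 0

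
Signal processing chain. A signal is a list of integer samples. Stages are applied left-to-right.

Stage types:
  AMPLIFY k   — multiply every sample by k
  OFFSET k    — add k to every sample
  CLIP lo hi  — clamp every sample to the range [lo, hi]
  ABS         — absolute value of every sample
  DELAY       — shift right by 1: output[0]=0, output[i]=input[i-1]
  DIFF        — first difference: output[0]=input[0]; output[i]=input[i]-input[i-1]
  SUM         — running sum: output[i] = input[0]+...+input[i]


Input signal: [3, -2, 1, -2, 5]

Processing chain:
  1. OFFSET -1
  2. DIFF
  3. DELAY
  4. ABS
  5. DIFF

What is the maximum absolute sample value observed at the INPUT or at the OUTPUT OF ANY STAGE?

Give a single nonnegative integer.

Answer: 7

Derivation:
Input: [3, -2, 1, -2, 5] (max |s|=5)
Stage 1 (OFFSET -1): 3+-1=2, -2+-1=-3, 1+-1=0, -2+-1=-3, 5+-1=4 -> [2, -3, 0, -3, 4] (max |s|=4)
Stage 2 (DIFF): s[0]=2, -3-2=-5, 0--3=3, -3-0=-3, 4--3=7 -> [2, -5, 3, -3, 7] (max |s|=7)
Stage 3 (DELAY): [0, 2, -5, 3, -3] = [0, 2, -5, 3, -3] -> [0, 2, -5, 3, -3] (max |s|=5)
Stage 4 (ABS): |0|=0, |2|=2, |-5|=5, |3|=3, |-3|=3 -> [0, 2, 5, 3, 3] (max |s|=5)
Stage 5 (DIFF): s[0]=0, 2-0=2, 5-2=3, 3-5=-2, 3-3=0 -> [0, 2, 3, -2, 0] (max |s|=3)
Overall max amplitude: 7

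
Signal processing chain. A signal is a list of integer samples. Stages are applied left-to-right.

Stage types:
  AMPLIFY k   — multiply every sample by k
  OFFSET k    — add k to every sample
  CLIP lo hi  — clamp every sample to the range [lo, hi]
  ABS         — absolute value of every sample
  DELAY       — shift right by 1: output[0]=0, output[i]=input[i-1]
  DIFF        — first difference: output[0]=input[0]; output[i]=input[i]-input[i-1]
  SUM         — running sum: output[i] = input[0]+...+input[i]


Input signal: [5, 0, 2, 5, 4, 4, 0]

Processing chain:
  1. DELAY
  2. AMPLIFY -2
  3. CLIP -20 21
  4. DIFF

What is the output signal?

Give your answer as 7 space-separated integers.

Answer: 0 -10 10 -4 -6 2 0

Derivation:
Input: [5, 0, 2, 5, 4, 4, 0]
Stage 1 (DELAY): [0, 5, 0, 2, 5, 4, 4] = [0, 5, 0, 2, 5, 4, 4] -> [0, 5, 0, 2, 5, 4, 4]
Stage 2 (AMPLIFY -2): 0*-2=0, 5*-2=-10, 0*-2=0, 2*-2=-4, 5*-2=-10, 4*-2=-8, 4*-2=-8 -> [0, -10, 0, -4, -10, -8, -8]
Stage 3 (CLIP -20 21): clip(0,-20,21)=0, clip(-10,-20,21)=-10, clip(0,-20,21)=0, clip(-4,-20,21)=-4, clip(-10,-20,21)=-10, clip(-8,-20,21)=-8, clip(-8,-20,21)=-8 -> [0, -10, 0, -4, -10, -8, -8]
Stage 4 (DIFF): s[0]=0, -10-0=-10, 0--10=10, -4-0=-4, -10--4=-6, -8--10=2, -8--8=0 -> [0, -10, 10, -4, -6, 2, 0]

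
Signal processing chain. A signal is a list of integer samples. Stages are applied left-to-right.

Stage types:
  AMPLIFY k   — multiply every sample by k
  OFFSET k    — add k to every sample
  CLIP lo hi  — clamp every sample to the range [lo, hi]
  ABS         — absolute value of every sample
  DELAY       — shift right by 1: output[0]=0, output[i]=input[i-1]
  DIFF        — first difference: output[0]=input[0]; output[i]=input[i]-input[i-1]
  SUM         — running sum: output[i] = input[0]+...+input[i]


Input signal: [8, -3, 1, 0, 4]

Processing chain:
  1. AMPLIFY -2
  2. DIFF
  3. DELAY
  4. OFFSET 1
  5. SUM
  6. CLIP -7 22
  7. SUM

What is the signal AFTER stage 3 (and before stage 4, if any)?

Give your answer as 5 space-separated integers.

Answer: 0 -16 22 -8 2

Derivation:
Input: [8, -3, 1, 0, 4]
Stage 1 (AMPLIFY -2): 8*-2=-16, -3*-2=6, 1*-2=-2, 0*-2=0, 4*-2=-8 -> [-16, 6, -2, 0, -8]
Stage 2 (DIFF): s[0]=-16, 6--16=22, -2-6=-8, 0--2=2, -8-0=-8 -> [-16, 22, -8, 2, -8]
Stage 3 (DELAY): [0, -16, 22, -8, 2] = [0, -16, 22, -8, 2] -> [0, -16, 22, -8, 2]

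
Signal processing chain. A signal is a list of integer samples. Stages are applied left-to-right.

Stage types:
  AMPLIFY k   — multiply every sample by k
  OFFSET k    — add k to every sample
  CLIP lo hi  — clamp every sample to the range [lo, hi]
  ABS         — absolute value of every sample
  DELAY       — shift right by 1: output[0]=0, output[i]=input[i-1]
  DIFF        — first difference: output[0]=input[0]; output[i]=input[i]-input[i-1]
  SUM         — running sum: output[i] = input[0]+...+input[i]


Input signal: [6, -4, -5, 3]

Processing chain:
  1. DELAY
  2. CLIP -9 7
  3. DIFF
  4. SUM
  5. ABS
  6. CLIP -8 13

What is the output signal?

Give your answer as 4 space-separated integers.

Input: [6, -4, -5, 3]
Stage 1 (DELAY): [0, 6, -4, -5] = [0, 6, -4, -5] -> [0, 6, -4, -5]
Stage 2 (CLIP -9 7): clip(0,-9,7)=0, clip(6,-9,7)=6, clip(-4,-9,7)=-4, clip(-5,-9,7)=-5 -> [0, 6, -4, -5]
Stage 3 (DIFF): s[0]=0, 6-0=6, -4-6=-10, -5--4=-1 -> [0, 6, -10, -1]
Stage 4 (SUM): sum[0..0]=0, sum[0..1]=6, sum[0..2]=-4, sum[0..3]=-5 -> [0, 6, -4, -5]
Stage 5 (ABS): |0|=0, |6|=6, |-4|=4, |-5|=5 -> [0, 6, 4, 5]
Stage 6 (CLIP -8 13): clip(0,-8,13)=0, clip(6,-8,13)=6, clip(4,-8,13)=4, clip(5,-8,13)=5 -> [0, 6, 4, 5]

Answer: 0 6 4 5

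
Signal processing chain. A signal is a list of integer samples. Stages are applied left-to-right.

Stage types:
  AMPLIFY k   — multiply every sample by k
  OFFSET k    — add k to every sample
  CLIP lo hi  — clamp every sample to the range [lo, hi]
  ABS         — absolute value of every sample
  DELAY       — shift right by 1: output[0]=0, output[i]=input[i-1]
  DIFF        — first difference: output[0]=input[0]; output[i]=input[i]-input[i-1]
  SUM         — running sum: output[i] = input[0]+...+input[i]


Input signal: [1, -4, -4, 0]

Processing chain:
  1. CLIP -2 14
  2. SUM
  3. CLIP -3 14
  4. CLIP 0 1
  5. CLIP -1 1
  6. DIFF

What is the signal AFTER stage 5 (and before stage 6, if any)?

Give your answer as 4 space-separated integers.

Answer: 1 0 0 0

Derivation:
Input: [1, -4, -4, 0]
Stage 1 (CLIP -2 14): clip(1,-2,14)=1, clip(-4,-2,14)=-2, clip(-4,-2,14)=-2, clip(0,-2,14)=0 -> [1, -2, -2, 0]
Stage 2 (SUM): sum[0..0]=1, sum[0..1]=-1, sum[0..2]=-3, sum[0..3]=-3 -> [1, -1, -3, -3]
Stage 3 (CLIP -3 14): clip(1,-3,14)=1, clip(-1,-3,14)=-1, clip(-3,-3,14)=-3, clip(-3,-3,14)=-3 -> [1, -1, -3, -3]
Stage 4 (CLIP 0 1): clip(1,0,1)=1, clip(-1,0,1)=0, clip(-3,0,1)=0, clip(-3,0,1)=0 -> [1, 0, 0, 0]
Stage 5 (CLIP -1 1): clip(1,-1,1)=1, clip(0,-1,1)=0, clip(0,-1,1)=0, clip(0,-1,1)=0 -> [1, 0, 0, 0]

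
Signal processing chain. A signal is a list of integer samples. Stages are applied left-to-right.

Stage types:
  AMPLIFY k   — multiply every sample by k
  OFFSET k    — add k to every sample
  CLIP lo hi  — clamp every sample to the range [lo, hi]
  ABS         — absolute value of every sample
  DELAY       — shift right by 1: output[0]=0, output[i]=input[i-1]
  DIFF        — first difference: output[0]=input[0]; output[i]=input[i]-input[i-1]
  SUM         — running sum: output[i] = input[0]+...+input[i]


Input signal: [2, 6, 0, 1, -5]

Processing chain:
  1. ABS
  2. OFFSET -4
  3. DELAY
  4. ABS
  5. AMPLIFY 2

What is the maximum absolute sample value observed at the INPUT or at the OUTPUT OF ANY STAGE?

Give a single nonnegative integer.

Input: [2, 6, 0, 1, -5] (max |s|=6)
Stage 1 (ABS): |2|=2, |6|=6, |0|=0, |1|=1, |-5|=5 -> [2, 6, 0, 1, 5] (max |s|=6)
Stage 2 (OFFSET -4): 2+-4=-2, 6+-4=2, 0+-4=-4, 1+-4=-3, 5+-4=1 -> [-2, 2, -4, -3, 1] (max |s|=4)
Stage 3 (DELAY): [0, -2, 2, -4, -3] = [0, -2, 2, -4, -3] -> [0, -2, 2, -4, -3] (max |s|=4)
Stage 4 (ABS): |0|=0, |-2|=2, |2|=2, |-4|=4, |-3|=3 -> [0, 2, 2, 4, 3] (max |s|=4)
Stage 5 (AMPLIFY 2): 0*2=0, 2*2=4, 2*2=4, 4*2=8, 3*2=6 -> [0, 4, 4, 8, 6] (max |s|=8)
Overall max amplitude: 8

Answer: 8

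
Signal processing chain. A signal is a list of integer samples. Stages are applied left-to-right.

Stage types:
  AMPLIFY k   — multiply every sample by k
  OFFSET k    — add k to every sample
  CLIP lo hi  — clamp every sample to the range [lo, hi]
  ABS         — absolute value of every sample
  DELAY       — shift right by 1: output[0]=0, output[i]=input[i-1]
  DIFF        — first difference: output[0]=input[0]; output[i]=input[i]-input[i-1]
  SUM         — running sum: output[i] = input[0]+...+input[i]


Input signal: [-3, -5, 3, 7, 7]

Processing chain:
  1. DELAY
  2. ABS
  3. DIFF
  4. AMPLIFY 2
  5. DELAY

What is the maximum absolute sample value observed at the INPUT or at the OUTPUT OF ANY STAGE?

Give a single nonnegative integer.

Input: [-3, -5, 3, 7, 7] (max |s|=7)
Stage 1 (DELAY): [0, -3, -5, 3, 7] = [0, -3, -5, 3, 7] -> [0, -3, -5, 3, 7] (max |s|=7)
Stage 2 (ABS): |0|=0, |-3|=3, |-5|=5, |3|=3, |7|=7 -> [0, 3, 5, 3, 7] (max |s|=7)
Stage 3 (DIFF): s[0]=0, 3-0=3, 5-3=2, 3-5=-2, 7-3=4 -> [0, 3, 2, -2, 4] (max |s|=4)
Stage 4 (AMPLIFY 2): 0*2=0, 3*2=6, 2*2=4, -2*2=-4, 4*2=8 -> [0, 6, 4, -4, 8] (max |s|=8)
Stage 5 (DELAY): [0, 0, 6, 4, -4] = [0, 0, 6, 4, -4] -> [0, 0, 6, 4, -4] (max |s|=6)
Overall max amplitude: 8

Answer: 8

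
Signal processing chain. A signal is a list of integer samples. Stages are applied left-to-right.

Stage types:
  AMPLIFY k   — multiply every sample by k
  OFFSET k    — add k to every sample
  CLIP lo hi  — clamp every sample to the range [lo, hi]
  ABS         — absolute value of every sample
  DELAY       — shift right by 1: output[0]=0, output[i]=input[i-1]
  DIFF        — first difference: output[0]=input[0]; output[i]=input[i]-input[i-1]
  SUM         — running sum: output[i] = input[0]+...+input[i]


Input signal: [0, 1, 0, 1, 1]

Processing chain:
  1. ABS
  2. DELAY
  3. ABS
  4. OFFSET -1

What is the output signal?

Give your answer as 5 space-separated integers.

Answer: -1 -1 0 -1 0

Derivation:
Input: [0, 1, 0, 1, 1]
Stage 1 (ABS): |0|=0, |1|=1, |0|=0, |1|=1, |1|=1 -> [0, 1, 0, 1, 1]
Stage 2 (DELAY): [0, 0, 1, 0, 1] = [0, 0, 1, 0, 1] -> [0, 0, 1, 0, 1]
Stage 3 (ABS): |0|=0, |0|=0, |1|=1, |0|=0, |1|=1 -> [0, 0, 1, 0, 1]
Stage 4 (OFFSET -1): 0+-1=-1, 0+-1=-1, 1+-1=0, 0+-1=-1, 1+-1=0 -> [-1, -1, 0, -1, 0]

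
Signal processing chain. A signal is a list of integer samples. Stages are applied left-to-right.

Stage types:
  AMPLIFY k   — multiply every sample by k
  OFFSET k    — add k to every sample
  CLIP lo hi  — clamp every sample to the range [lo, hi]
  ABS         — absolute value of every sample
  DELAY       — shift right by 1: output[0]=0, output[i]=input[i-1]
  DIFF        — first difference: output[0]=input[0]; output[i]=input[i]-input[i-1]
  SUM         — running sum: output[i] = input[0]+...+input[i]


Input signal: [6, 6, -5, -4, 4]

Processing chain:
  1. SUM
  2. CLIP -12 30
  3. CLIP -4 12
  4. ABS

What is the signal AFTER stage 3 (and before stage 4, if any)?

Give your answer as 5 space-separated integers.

Answer: 6 12 7 3 7

Derivation:
Input: [6, 6, -5, -4, 4]
Stage 1 (SUM): sum[0..0]=6, sum[0..1]=12, sum[0..2]=7, sum[0..3]=3, sum[0..4]=7 -> [6, 12, 7, 3, 7]
Stage 2 (CLIP -12 30): clip(6,-12,30)=6, clip(12,-12,30)=12, clip(7,-12,30)=7, clip(3,-12,30)=3, clip(7,-12,30)=7 -> [6, 12, 7, 3, 7]
Stage 3 (CLIP -4 12): clip(6,-4,12)=6, clip(12,-4,12)=12, clip(7,-4,12)=7, clip(3,-4,12)=3, clip(7,-4,12)=7 -> [6, 12, 7, 3, 7]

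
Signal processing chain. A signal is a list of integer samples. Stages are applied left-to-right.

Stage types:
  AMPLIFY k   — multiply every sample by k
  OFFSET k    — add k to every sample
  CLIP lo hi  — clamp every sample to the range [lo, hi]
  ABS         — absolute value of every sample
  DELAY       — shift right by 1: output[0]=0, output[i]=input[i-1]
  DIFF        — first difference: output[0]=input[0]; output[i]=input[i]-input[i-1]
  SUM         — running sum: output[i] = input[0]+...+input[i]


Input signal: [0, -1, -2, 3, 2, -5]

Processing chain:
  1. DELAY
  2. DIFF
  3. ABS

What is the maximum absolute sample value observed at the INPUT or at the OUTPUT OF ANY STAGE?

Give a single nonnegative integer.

Answer: 5

Derivation:
Input: [0, -1, -2, 3, 2, -5] (max |s|=5)
Stage 1 (DELAY): [0, 0, -1, -2, 3, 2] = [0, 0, -1, -2, 3, 2] -> [0, 0, -1, -2, 3, 2] (max |s|=3)
Stage 2 (DIFF): s[0]=0, 0-0=0, -1-0=-1, -2--1=-1, 3--2=5, 2-3=-1 -> [0, 0, -1, -1, 5, -1] (max |s|=5)
Stage 3 (ABS): |0|=0, |0|=0, |-1|=1, |-1|=1, |5|=5, |-1|=1 -> [0, 0, 1, 1, 5, 1] (max |s|=5)
Overall max amplitude: 5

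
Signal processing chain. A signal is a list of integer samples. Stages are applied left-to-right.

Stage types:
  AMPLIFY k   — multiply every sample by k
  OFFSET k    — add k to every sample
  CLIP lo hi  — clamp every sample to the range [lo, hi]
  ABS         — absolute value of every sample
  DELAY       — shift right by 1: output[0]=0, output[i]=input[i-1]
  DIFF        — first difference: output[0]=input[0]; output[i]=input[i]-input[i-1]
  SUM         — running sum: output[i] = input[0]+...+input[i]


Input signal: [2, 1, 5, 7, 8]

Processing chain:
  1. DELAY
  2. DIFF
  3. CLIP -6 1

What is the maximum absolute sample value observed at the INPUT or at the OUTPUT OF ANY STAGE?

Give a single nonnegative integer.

Answer: 8

Derivation:
Input: [2, 1, 5, 7, 8] (max |s|=8)
Stage 1 (DELAY): [0, 2, 1, 5, 7] = [0, 2, 1, 5, 7] -> [0, 2, 1, 5, 7] (max |s|=7)
Stage 2 (DIFF): s[0]=0, 2-0=2, 1-2=-1, 5-1=4, 7-5=2 -> [0, 2, -1, 4, 2] (max |s|=4)
Stage 3 (CLIP -6 1): clip(0,-6,1)=0, clip(2,-6,1)=1, clip(-1,-6,1)=-1, clip(4,-6,1)=1, clip(2,-6,1)=1 -> [0, 1, -1, 1, 1] (max |s|=1)
Overall max amplitude: 8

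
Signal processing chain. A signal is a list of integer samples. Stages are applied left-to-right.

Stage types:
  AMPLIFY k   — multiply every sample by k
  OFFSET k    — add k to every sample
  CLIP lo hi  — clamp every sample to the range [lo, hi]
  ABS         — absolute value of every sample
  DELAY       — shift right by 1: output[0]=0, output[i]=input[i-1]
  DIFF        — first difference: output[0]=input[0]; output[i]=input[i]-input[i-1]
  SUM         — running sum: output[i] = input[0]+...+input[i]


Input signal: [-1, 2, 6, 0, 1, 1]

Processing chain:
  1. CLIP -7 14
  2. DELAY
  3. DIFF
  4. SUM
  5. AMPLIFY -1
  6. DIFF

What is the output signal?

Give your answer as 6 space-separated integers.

Answer: 0 1 -3 -4 6 -1

Derivation:
Input: [-1, 2, 6, 0, 1, 1]
Stage 1 (CLIP -7 14): clip(-1,-7,14)=-1, clip(2,-7,14)=2, clip(6,-7,14)=6, clip(0,-7,14)=0, clip(1,-7,14)=1, clip(1,-7,14)=1 -> [-1, 2, 6, 0, 1, 1]
Stage 2 (DELAY): [0, -1, 2, 6, 0, 1] = [0, -1, 2, 6, 0, 1] -> [0, -1, 2, 6, 0, 1]
Stage 3 (DIFF): s[0]=0, -1-0=-1, 2--1=3, 6-2=4, 0-6=-6, 1-0=1 -> [0, -1, 3, 4, -6, 1]
Stage 4 (SUM): sum[0..0]=0, sum[0..1]=-1, sum[0..2]=2, sum[0..3]=6, sum[0..4]=0, sum[0..5]=1 -> [0, -1, 2, 6, 0, 1]
Stage 5 (AMPLIFY -1): 0*-1=0, -1*-1=1, 2*-1=-2, 6*-1=-6, 0*-1=0, 1*-1=-1 -> [0, 1, -2, -6, 0, -1]
Stage 6 (DIFF): s[0]=0, 1-0=1, -2-1=-3, -6--2=-4, 0--6=6, -1-0=-1 -> [0, 1, -3, -4, 6, -1]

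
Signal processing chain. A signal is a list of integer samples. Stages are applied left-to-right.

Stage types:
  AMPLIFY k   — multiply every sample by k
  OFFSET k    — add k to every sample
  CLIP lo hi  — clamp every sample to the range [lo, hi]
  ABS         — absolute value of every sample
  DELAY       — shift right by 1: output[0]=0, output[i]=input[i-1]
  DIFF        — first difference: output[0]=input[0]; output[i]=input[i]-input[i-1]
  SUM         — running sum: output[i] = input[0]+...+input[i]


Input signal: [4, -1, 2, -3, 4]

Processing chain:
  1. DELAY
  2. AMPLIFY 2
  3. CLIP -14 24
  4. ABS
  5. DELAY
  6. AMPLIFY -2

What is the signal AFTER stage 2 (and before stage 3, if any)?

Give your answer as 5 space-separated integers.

Input: [4, -1, 2, -3, 4]
Stage 1 (DELAY): [0, 4, -1, 2, -3] = [0, 4, -1, 2, -3] -> [0, 4, -1, 2, -3]
Stage 2 (AMPLIFY 2): 0*2=0, 4*2=8, -1*2=-2, 2*2=4, -3*2=-6 -> [0, 8, -2, 4, -6]

Answer: 0 8 -2 4 -6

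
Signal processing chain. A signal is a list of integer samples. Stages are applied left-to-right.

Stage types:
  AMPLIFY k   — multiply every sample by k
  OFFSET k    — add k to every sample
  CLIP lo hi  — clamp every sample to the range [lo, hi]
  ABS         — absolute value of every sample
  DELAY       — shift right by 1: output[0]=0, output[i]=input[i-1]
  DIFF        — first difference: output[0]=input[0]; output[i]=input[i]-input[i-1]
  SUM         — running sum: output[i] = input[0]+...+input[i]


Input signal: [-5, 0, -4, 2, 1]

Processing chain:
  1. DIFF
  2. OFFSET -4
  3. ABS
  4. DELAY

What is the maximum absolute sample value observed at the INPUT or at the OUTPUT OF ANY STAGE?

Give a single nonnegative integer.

Answer: 9

Derivation:
Input: [-5, 0, -4, 2, 1] (max |s|=5)
Stage 1 (DIFF): s[0]=-5, 0--5=5, -4-0=-4, 2--4=6, 1-2=-1 -> [-5, 5, -4, 6, -1] (max |s|=6)
Stage 2 (OFFSET -4): -5+-4=-9, 5+-4=1, -4+-4=-8, 6+-4=2, -1+-4=-5 -> [-9, 1, -8, 2, -5] (max |s|=9)
Stage 3 (ABS): |-9|=9, |1|=1, |-8|=8, |2|=2, |-5|=5 -> [9, 1, 8, 2, 5] (max |s|=9)
Stage 4 (DELAY): [0, 9, 1, 8, 2] = [0, 9, 1, 8, 2] -> [0, 9, 1, 8, 2] (max |s|=9)
Overall max amplitude: 9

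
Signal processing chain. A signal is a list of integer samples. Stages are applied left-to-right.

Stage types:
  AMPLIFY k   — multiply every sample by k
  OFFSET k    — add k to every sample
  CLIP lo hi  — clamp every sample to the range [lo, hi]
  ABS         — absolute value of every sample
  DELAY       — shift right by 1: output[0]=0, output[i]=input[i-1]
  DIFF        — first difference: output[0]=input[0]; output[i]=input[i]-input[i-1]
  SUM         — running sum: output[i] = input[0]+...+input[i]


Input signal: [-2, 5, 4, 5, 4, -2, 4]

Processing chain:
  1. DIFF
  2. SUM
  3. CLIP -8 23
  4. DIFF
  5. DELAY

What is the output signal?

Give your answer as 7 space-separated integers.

Input: [-2, 5, 4, 5, 4, -2, 4]
Stage 1 (DIFF): s[0]=-2, 5--2=7, 4-5=-1, 5-4=1, 4-5=-1, -2-4=-6, 4--2=6 -> [-2, 7, -1, 1, -1, -6, 6]
Stage 2 (SUM): sum[0..0]=-2, sum[0..1]=5, sum[0..2]=4, sum[0..3]=5, sum[0..4]=4, sum[0..5]=-2, sum[0..6]=4 -> [-2, 5, 4, 5, 4, -2, 4]
Stage 3 (CLIP -8 23): clip(-2,-8,23)=-2, clip(5,-8,23)=5, clip(4,-8,23)=4, clip(5,-8,23)=5, clip(4,-8,23)=4, clip(-2,-8,23)=-2, clip(4,-8,23)=4 -> [-2, 5, 4, 5, 4, -2, 4]
Stage 4 (DIFF): s[0]=-2, 5--2=7, 4-5=-1, 5-4=1, 4-5=-1, -2-4=-6, 4--2=6 -> [-2, 7, -1, 1, -1, -6, 6]
Stage 5 (DELAY): [0, -2, 7, -1, 1, -1, -6] = [0, -2, 7, -1, 1, -1, -6] -> [0, -2, 7, -1, 1, -1, -6]

Answer: 0 -2 7 -1 1 -1 -6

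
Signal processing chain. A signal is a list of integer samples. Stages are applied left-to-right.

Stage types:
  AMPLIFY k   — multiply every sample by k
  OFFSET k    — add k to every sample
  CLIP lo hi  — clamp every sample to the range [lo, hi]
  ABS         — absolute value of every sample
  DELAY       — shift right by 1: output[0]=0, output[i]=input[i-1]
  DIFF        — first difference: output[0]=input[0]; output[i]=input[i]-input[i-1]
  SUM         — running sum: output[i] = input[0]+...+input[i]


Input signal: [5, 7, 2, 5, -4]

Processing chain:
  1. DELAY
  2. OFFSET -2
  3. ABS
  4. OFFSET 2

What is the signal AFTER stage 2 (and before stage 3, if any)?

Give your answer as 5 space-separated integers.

Answer: -2 3 5 0 3

Derivation:
Input: [5, 7, 2, 5, -4]
Stage 1 (DELAY): [0, 5, 7, 2, 5] = [0, 5, 7, 2, 5] -> [0, 5, 7, 2, 5]
Stage 2 (OFFSET -2): 0+-2=-2, 5+-2=3, 7+-2=5, 2+-2=0, 5+-2=3 -> [-2, 3, 5, 0, 3]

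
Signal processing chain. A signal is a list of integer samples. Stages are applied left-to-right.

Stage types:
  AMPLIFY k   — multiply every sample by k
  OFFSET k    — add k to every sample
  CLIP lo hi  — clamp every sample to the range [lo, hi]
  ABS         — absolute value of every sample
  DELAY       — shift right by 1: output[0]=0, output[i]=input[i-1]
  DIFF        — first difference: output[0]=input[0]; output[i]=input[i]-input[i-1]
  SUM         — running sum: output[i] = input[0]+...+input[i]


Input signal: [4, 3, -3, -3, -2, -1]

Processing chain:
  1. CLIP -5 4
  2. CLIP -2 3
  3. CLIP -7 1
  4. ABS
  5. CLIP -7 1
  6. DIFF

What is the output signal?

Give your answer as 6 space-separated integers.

Input: [4, 3, -3, -3, -2, -1]
Stage 1 (CLIP -5 4): clip(4,-5,4)=4, clip(3,-5,4)=3, clip(-3,-5,4)=-3, clip(-3,-5,4)=-3, clip(-2,-5,4)=-2, clip(-1,-5,4)=-1 -> [4, 3, -3, -3, -2, -1]
Stage 2 (CLIP -2 3): clip(4,-2,3)=3, clip(3,-2,3)=3, clip(-3,-2,3)=-2, clip(-3,-2,3)=-2, clip(-2,-2,3)=-2, clip(-1,-2,3)=-1 -> [3, 3, -2, -2, -2, -1]
Stage 3 (CLIP -7 1): clip(3,-7,1)=1, clip(3,-7,1)=1, clip(-2,-7,1)=-2, clip(-2,-7,1)=-2, clip(-2,-7,1)=-2, clip(-1,-7,1)=-1 -> [1, 1, -2, -2, -2, -1]
Stage 4 (ABS): |1|=1, |1|=1, |-2|=2, |-2|=2, |-2|=2, |-1|=1 -> [1, 1, 2, 2, 2, 1]
Stage 5 (CLIP -7 1): clip(1,-7,1)=1, clip(1,-7,1)=1, clip(2,-7,1)=1, clip(2,-7,1)=1, clip(2,-7,1)=1, clip(1,-7,1)=1 -> [1, 1, 1, 1, 1, 1]
Stage 6 (DIFF): s[0]=1, 1-1=0, 1-1=0, 1-1=0, 1-1=0, 1-1=0 -> [1, 0, 0, 0, 0, 0]

Answer: 1 0 0 0 0 0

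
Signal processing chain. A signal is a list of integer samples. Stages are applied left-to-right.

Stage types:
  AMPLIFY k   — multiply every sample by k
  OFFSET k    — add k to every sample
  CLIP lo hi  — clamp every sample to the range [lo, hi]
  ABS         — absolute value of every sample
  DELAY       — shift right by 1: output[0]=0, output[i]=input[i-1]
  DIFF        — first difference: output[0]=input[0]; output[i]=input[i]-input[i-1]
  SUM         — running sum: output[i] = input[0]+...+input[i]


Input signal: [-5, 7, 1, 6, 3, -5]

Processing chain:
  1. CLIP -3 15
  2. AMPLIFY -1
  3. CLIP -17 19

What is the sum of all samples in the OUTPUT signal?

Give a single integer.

Answer: -11

Derivation:
Input: [-5, 7, 1, 6, 3, -5]
Stage 1 (CLIP -3 15): clip(-5,-3,15)=-3, clip(7,-3,15)=7, clip(1,-3,15)=1, clip(6,-3,15)=6, clip(3,-3,15)=3, clip(-5,-3,15)=-3 -> [-3, 7, 1, 6, 3, -3]
Stage 2 (AMPLIFY -1): -3*-1=3, 7*-1=-7, 1*-1=-1, 6*-1=-6, 3*-1=-3, -3*-1=3 -> [3, -7, -1, -6, -3, 3]
Stage 3 (CLIP -17 19): clip(3,-17,19)=3, clip(-7,-17,19)=-7, clip(-1,-17,19)=-1, clip(-6,-17,19)=-6, clip(-3,-17,19)=-3, clip(3,-17,19)=3 -> [3, -7, -1, -6, -3, 3]
Output sum: -11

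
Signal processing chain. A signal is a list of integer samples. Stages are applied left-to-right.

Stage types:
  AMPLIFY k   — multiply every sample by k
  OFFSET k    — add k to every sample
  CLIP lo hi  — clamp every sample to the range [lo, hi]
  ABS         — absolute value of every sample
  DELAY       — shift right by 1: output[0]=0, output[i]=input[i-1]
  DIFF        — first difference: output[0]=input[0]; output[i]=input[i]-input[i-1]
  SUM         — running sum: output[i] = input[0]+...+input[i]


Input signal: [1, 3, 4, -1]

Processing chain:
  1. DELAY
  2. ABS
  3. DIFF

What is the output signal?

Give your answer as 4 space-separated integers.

Input: [1, 3, 4, -1]
Stage 1 (DELAY): [0, 1, 3, 4] = [0, 1, 3, 4] -> [0, 1, 3, 4]
Stage 2 (ABS): |0|=0, |1|=1, |3|=3, |4|=4 -> [0, 1, 3, 4]
Stage 3 (DIFF): s[0]=0, 1-0=1, 3-1=2, 4-3=1 -> [0, 1, 2, 1]

Answer: 0 1 2 1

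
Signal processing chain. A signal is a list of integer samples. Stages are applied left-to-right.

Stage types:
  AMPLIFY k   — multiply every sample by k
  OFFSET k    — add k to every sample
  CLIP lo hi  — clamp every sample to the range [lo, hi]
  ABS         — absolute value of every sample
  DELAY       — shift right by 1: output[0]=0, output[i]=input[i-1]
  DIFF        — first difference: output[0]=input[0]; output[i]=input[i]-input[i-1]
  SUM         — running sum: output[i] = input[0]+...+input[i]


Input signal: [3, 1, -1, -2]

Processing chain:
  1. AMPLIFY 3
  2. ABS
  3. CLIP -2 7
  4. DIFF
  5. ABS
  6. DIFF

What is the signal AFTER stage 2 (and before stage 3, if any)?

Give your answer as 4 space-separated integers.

Input: [3, 1, -1, -2]
Stage 1 (AMPLIFY 3): 3*3=9, 1*3=3, -1*3=-3, -2*3=-6 -> [9, 3, -3, -6]
Stage 2 (ABS): |9|=9, |3|=3, |-3|=3, |-6|=6 -> [9, 3, 3, 6]

Answer: 9 3 3 6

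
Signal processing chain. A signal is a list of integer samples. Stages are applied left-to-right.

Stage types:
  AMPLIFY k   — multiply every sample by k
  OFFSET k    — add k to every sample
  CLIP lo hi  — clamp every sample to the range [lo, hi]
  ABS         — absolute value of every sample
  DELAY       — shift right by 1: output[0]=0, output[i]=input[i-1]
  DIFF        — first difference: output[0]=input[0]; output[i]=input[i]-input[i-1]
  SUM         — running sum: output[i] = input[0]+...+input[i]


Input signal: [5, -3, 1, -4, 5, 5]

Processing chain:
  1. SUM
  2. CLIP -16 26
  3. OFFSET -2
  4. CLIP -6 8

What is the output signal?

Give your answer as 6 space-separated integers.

Input: [5, -3, 1, -4, 5, 5]
Stage 1 (SUM): sum[0..0]=5, sum[0..1]=2, sum[0..2]=3, sum[0..3]=-1, sum[0..4]=4, sum[0..5]=9 -> [5, 2, 3, -1, 4, 9]
Stage 2 (CLIP -16 26): clip(5,-16,26)=5, clip(2,-16,26)=2, clip(3,-16,26)=3, clip(-1,-16,26)=-1, clip(4,-16,26)=4, clip(9,-16,26)=9 -> [5, 2, 3, -1, 4, 9]
Stage 3 (OFFSET -2): 5+-2=3, 2+-2=0, 3+-2=1, -1+-2=-3, 4+-2=2, 9+-2=7 -> [3, 0, 1, -3, 2, 7]
Stage 4 (CLIP -6 8): clip(3,-6,8)=3, clip(0,-6,8)=0, clip(1,-6,8)=1, clip(-3,-6,8)=-3, clip(2,-6,8)=2, clip(7,-6,8)=7 -> [3, 0, 1, -3, 2, 7]

Answer: 3 0 1 -3 2 7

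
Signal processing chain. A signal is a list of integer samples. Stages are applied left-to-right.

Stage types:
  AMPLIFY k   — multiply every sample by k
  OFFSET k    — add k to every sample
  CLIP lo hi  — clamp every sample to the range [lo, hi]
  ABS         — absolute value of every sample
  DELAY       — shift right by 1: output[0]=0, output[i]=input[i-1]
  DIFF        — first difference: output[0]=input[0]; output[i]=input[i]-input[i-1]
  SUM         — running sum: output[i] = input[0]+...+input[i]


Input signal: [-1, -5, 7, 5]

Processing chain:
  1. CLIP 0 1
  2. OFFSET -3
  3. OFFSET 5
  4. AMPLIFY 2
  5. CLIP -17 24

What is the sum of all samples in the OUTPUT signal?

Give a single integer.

Input: [-1, -5, 7, 5]
Stage 1 (CLIP 0 1): clip(-1,0,1)=0, clip(-5,0,1)=0, clip(7,0,1)=1, clip(5,0,1)=1 -> [0, 0, 1, 1]
Stage 2 (OFFSET -3): 0+-3=-3, 0+-3=-3, 1+-3=-2, 1+-3=-2 -> [-3, -3, -2, -2]
Stage 3 (OFFSET 5): -3+5=2, -3+5=2, -2+5=3, -2+5=3 -> [2, 2, 3, 3]
Stage 4 (AMPLIFY 2): 2*2=4, 2*2=4, 3*2=6, 3*2=6 -> [4, 4, 6, 6]
Stage 5 (CLIP -17 24): clip(4,-17,24)=4, clip(4,-17,24)=4, clip(6,-17,24)=6, clip(6,-17,24)=6 -> [4, 4, 6, 6]
Output sum: 20

Answer: 20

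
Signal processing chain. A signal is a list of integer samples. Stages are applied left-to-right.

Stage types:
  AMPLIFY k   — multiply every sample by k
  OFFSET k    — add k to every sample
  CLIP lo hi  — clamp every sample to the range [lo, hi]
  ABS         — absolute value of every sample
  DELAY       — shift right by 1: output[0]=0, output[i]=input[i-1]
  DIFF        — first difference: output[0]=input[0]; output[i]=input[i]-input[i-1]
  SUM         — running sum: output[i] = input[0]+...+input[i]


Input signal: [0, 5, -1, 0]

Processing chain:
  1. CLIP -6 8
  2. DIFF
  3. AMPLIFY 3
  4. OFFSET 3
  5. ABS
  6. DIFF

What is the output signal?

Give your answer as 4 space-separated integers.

Input: [0, 5, -1, 0]
Stage 1 (CLIP -6 8): clip(0,-6,8)=0, clip(5,-6,8)=5, clip(-1,-6,8)=-1, clip(0,-6,8)=0 -> [0, 5, -1, 0]
Stage 2 (DIFF): s[0]=0, 5-0=5, -1-5=-6, 0--1=1 -> [0, 5, -6, 1]
Stage 3 (AMPLIFY 3): 0*3=0, 5*3=15, -6*3=-18, 1*3=3 -> [0, 15, -18, 3]
Stage 4 (OFFSET 3): 0+3=3, 15+3=18, -18+3=-15, 3+3=6 -> [3, 18, -15, 6]
Stage 5 (ABS): |3|=3, |18|=18, |-15|=15, |6|=6 -> [3, 18, 15, 6]
Stage 6 (DIFF): s[0]=3, 18-3=15, 15-18=-3, 6-15=-9 -> [3, 15, -3, -9]

Answer: 3 15 -3 -9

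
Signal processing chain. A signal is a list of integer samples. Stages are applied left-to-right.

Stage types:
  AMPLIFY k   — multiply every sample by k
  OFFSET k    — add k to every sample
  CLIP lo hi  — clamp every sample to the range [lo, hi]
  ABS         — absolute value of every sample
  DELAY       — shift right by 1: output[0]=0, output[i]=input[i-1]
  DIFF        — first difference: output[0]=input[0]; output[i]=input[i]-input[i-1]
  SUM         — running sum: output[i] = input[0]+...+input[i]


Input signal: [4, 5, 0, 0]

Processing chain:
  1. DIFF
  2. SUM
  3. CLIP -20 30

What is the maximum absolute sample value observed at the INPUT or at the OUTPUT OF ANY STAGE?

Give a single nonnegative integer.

Answer: 5

Derivation:
Input: [4, 5, 0, 0] (max |s|=5)
Stage 1 (DIFF): s[0]=4, 5-4=1, 0-5=-5, 0-0=0 -> [4, 1, -5, 0] (max |s|=5)
Stage 2 (SUM): sum[0..0]=4, sum[0..1]=5, sum[0..2]=0, sum[0..3]=0 -> [4, 5, 0, 0] (max |s|=5)
Stage 3 (CLIP -20 30): clip(4,-20,30)=4, clip(5,-20,30)=5, clip(0,-20,30)=0, clip(0,-20,30)=0 -> [4, 5, 0, 0] (max |s|=5)
Overall max amplitude: 5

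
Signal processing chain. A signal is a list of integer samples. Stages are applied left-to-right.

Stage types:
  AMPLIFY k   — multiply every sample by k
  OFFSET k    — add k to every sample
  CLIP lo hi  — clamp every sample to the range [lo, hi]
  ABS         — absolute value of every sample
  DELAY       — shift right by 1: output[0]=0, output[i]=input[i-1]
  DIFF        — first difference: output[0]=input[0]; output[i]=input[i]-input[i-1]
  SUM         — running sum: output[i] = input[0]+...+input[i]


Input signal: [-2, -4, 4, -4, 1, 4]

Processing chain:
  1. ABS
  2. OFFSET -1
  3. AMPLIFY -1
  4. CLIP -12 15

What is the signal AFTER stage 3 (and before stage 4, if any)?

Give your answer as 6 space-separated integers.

Input: [-2, -4, 4, -4, 1, 4]
Stage 1 (ABS): |-2|=2, |-4|=4, |4|=4, |-4|=4, |1|=1, |4|=4 -> [2, 4, 4, 4, 1, 4]
Stage 2 (OFFSET -1): 2+-1=1, 4+-1=3, 4+-1=3, 4+-1=3, 1+-1=0, 4+-1=3 -> [1, 3, 3, 3, 0, 3]
Stage 3 (AMPLIFY -1): 1*-1=-1, 3*-1=-3, 3*-1=-3, 3*-1=-3, 0*-1=0, 3*-1=-3 -> [-1, -3, -3, -3, 0, -3]

Answer: -1 -3 -3 -3 0 -3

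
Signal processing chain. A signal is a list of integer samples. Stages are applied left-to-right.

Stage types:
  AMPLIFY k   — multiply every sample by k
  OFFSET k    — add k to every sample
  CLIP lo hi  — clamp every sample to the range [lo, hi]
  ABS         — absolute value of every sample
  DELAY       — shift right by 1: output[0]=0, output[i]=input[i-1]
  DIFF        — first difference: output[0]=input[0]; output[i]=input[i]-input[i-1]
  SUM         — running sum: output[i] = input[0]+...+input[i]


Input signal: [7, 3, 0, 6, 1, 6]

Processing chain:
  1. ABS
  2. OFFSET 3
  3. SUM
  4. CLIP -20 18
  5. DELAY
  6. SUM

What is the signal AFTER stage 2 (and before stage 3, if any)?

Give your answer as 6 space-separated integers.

Input: [7, 3, 0, 6, 1, 6]
Stage 1 (ABS): |7|=7, |3|=3, |0|=0, |6|=6, |1|=1, |6|=6 -> [7, 3, 0, 6, 1, 6]
Stage 2 (OFFSET 3): 7+3=10, 3+3=6, 0+3=3, 6+3=9, 1+3=4, 6+3=9 -> [10, 6, 3, 9, 4, 9]

Answer: 10 6 3 9 4 9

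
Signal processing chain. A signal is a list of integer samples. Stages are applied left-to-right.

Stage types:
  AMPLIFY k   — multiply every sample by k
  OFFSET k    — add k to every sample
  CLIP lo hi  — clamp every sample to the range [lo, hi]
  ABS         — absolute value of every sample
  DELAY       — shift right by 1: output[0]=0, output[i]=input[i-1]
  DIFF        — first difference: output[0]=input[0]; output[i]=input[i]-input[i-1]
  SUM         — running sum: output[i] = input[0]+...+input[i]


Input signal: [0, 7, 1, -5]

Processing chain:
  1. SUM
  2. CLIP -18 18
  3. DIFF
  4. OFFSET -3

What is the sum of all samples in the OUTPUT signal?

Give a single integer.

Input: [0, 7, 1, -5]
Stage 1 (SUM): sum[0..0]=0, sum[0..1]=7, sum[0..2]=8, sum[0..3]=3 -> [0, 7, 8, 3]
Stage 2 (CLIP -18 18): clip(0,-18,18)=0, clip(7,-18,18)=7, clip(8,-18,18)=8, clip(3,-18,18)=3 -> [0, 7, 8, 3]
Stage 3 (DIFF): s[0]=0, 7-0=7, 8-7=1, 3-8=-5 -> [0, 7, 1, -5]
Stage 4 (OFFSET -3): 0+-3=-3, 7+-3=4, 1+-3=-2, -5+-3=-8 -> [-3, 4, -2, -8]
Output sum: -9

Answer: -9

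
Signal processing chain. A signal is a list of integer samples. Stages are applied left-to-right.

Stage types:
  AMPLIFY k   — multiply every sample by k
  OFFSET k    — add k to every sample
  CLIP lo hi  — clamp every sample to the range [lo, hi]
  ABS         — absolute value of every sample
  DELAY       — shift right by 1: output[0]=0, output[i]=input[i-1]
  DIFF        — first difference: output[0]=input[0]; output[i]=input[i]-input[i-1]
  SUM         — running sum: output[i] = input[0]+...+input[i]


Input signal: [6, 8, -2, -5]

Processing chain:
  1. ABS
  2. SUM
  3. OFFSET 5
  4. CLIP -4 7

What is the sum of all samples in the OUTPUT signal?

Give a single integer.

Answer: 28

Derivation:
Input: [6, 8, -2, -5]
Stage 1 (ABS): |6|=6, |8|=8, |-2|=2, |-5|=5 -> [6, 8, 2, 5]
Stage 2 (SUM): sum[0..0]=6, sum[0..1]=14, sum[0..2]=16, sum[0..3]=21 -> [6, 14, 16, 21]
Stage 3 (OFFSET 5): 6+5=11, 14+5=19, 16+5=21, 21+5=26 -> [11, 19, 21, 26]
Stage 4 (CLIP -4 7): clip(11,-4,7)=7, clip(19,-4,7)=7, clip(21,-4,7)=7, clip(26,-4,7)=7 -> [7, 7, 7, 7]
Output sum: 28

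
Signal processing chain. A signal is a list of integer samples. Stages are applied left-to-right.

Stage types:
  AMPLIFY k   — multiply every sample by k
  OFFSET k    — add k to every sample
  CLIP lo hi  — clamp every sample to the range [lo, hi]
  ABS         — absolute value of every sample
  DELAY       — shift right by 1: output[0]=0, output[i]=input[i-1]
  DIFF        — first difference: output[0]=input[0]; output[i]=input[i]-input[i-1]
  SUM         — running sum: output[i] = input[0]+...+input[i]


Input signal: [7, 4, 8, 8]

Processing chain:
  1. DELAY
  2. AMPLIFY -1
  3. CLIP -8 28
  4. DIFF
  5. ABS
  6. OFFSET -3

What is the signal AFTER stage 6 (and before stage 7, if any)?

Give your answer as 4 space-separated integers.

Input: [7, 4, 8, 8]
Stage 1 (DELAY): [0, 7, 4, 8] = [0, 7, 4, 8] -> [0, 7, 4, 8]
Stage 2 (AMPLIFY -1): 0*-1=0, 7*-1=-7, 4*-1=-4, 8*-1=-8 -> [0, -7, -4, -8]
Stage 3 (CLIP -8 28): clip(0,-8,28)=0, clip(-7,-8,28)=-7, clip(-4,-8,28)=-4, clip(-8,-8,28)=-8 -> [0, -7, -4, -8]
Stage 4 (DIFF): s[0]=0, -7-0=-7, -4--7=3, -8--4=-4 -> [0, -7, 3, -4]
Stage 5 (ABS): |0|=0, |-7|=7, |3|=3, |-4|=4 -> [0, 7, 3, 4]
Stage 6 (OFFSET -3): 0+-3=-3, 7+-3=4, 3+-3=0, 4+-3=1 -> [-3, 4, 0, 1]

Answer: -3 4 0 1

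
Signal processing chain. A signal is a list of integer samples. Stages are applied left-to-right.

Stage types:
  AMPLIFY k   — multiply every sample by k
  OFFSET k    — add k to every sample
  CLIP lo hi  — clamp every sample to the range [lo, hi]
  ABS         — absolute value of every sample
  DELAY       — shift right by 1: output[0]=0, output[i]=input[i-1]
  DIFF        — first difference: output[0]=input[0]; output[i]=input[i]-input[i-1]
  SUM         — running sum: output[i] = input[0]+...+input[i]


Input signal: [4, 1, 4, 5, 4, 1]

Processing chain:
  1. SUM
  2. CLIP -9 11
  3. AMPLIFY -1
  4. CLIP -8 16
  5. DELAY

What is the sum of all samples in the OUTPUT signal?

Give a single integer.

Input: [4, 1, 4, 5, 4, 1]
Stage 1 (SUM): sum[0..0]=4, sum[0..1]=5, sum[0..2]=9, sum[0..3]=14, sum[0..4]=18, sum[0..5]=19 -> [4, 5, 9, 14, 18, 19]
Stage 2 (CLIP -9 11): clip(4,-9,11)=4, clip(5,-9,11)=5, clip(9,-9,11)=9, clip(14,-9,11)=11, clip(18,-9,11)=11, clip(19,-9,11)=11 -> [4, 5, 9, 11, 11, 11]
Stage 3 (AMPLIFY -1): 4*-1=-4, 5*-1=-5, 9*-1=-9, 11*-1=-11, 11*-1=-11, 11*-1=-11 -> [-4, -5, -9, -11, -11, -11]
Stage 4 (CLIP -8 16): clip(-4,-8,16)=-4, clip(-5,-8,16)=-5, clip(-9,-8,16)=-8, clip(-11,-8,16)=-8, clip(-11,-8,16)=-8, clip(-11,-8,16)=-8 -> [-4, -5, -8, -8, -8, -8]
Stage 5 (DELAY): [0, -4, -5, -8, -8, -8] = [0, -4, -5, -8, -8, -8] -> [0, -4, -5, -8, -8, -8]
Output sum: -33

Answer: -33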